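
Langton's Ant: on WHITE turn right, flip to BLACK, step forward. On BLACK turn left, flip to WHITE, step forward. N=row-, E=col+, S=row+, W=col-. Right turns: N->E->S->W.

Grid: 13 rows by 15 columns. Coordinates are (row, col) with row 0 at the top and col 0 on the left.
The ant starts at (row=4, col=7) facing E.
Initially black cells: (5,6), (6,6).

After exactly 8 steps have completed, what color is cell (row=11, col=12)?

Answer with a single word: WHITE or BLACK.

Step 1: on WHITE (4,7): turn R to S, flip to black, move to (5,7). |black|=3
Step 2: on WHITE (5,7): turn R to W, flip to black, move to (5,6). |black|=4
Step 3: on BLACK (5,6): turn L to S, flip to white, move to (6,6). |black|=3
Step 4: on BLACK (6,6): turn L to E, flip to white, move to (6,7). |black|=2
Step 5: on WHITE (6,7): turn R to S, flip to black, move to (7,7). |black|=3
Step 6: on WHITE (7,7): turn R to W, flip to black, move to (7,6). |black|=4
Step 7: on WHITE (7,6): turn R to N, flip to black, move to (6,6). |black|=5
Step 8: on WHITE (6,6): turn R to E, flip to black, move to (6,7). |black|=6

Answer: WHITE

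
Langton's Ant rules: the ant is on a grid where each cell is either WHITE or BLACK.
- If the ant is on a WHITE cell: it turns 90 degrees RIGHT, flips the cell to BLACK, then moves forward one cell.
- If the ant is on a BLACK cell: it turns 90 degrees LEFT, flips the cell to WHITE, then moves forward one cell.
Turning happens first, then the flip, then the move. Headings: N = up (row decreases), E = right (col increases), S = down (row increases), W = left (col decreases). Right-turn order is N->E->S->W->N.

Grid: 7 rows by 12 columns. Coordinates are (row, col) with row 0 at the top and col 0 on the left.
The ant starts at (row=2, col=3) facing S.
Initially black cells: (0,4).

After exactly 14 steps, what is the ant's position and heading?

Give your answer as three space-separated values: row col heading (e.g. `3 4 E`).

Answer: 1 4 N

Derivation:
Step 1: on WHITE (2,3): turn R to W, flip to black, move to (2,2). |black|=2
Step 2: on WHITE (2,2): turn R to N, flip to black, move to (1,2). |black|=3
Step 3: on WHITE (1,2): turn R to E, flip to black, move to (1,3). |black|=4
Step 4: on WHITE (1,3): turn R to S, flip to black, move to (2,3). |black|=5
Step 5: on BLACK (2,3): turn L to E, flip to white, move to (2,4). |black|=4
Step 6: on WHITE (2,4): turn R to S, flip to black, move to (3,4). |black|=5
Step 7: on WHITE (3,4): turn R to W, flip to black, move to (3,3). |black|=6
Step 8: on WHITE (3,3): turn R to N, flip to black, move to (2,3). |black|=7
Step 9: on WHITE (2,3): turn R to E, flip to black, move to (2,4). |black|=8
Step 10: on BLACK (2,4): turn L to N, flip to white, move to (1,4). |black|=7
Step 11: on WHITE (1,4): turn R to E, flip to black, move to (1,5). |black|=8
Step 12: on WHITE (1,5): turn R to S, flip to black, move to (2,5). |black|=9
Step 13: on WHITE (2,5): turn R to W, flip to black, move to (2,4). |black|=10
Step 14: on WHITE (2,4): turn R to N, flip to black, move to (1,4). |black|=11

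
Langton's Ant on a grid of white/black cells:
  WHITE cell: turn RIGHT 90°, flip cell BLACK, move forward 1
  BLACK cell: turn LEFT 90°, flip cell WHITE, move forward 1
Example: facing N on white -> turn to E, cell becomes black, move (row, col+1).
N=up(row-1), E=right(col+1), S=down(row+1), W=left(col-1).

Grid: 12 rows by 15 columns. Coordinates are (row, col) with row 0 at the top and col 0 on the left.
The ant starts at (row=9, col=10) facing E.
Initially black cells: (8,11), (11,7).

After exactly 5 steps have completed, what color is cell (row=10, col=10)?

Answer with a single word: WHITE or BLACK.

Step 1: on WHITE (9,10): turn R to S, flip to black, move to (10,10). |black|=3
Step 2: on WHITE (10,10): turn R to W, flip to black, move to (10,9). |black|=4
Step 3: on WHITE (10,9): turn R to N, flip to black, move to (9,9). |black|=5
Step 4: on WHITE (9,9): turn R to E, flip to black, move to (9,10). |black|=6
Step 5: on BLACK (9,10): turn L to N, flip to white, move to (8,10). |black|=5

Answer: BLACK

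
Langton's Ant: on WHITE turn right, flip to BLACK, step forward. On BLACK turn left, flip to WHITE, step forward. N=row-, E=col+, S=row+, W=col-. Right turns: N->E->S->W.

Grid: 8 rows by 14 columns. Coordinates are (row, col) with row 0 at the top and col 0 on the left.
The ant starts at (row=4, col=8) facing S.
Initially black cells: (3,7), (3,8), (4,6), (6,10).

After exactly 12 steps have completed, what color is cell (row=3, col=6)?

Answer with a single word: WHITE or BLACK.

Step 1: on WHITE (4,8): turn R to W, flip to black, move to (4,7). |black|=5
Step 2: on WHITE (4,7): turn R to N, flip to black, move to (3,7). |black|=6
Step 3: on BLACK (3,7): turn L to W, flip to white, move to (3,6). |black|=5
Step 4: on WHITE (3,6): turn R to N, flip to black, move to (2,6). |black|=6
Step 5: on WHITE (2,6): turn R to E, flip to black, move to (2,7). |black|=7
Step 6: on WHITE (2,7): turn R to S, flip to black, move to (3,7). |black|=8
Step 7: on WHITE (3,7): turn R to W, flip to black, move to (3,6). |black|=9
Step 8: on BLACK (3,6): turn L to S, flip to white, move to (4,6). |black|=8
Step 9: on BLACK (4,6): turn L to E, flip to white, move to (4,7). |black|=7
Step 10: on BLACK (4,7): turn L to N, flip to white, move to (3,7). |black|=6
Step 11: on BLACK (3,7): turn L to W, flip to white, move to (3,6). |black|=5
Step 12: on WHITE (3,6): turn R to N, flip to black, move to (2,6). |black|=6

Answer: BLACK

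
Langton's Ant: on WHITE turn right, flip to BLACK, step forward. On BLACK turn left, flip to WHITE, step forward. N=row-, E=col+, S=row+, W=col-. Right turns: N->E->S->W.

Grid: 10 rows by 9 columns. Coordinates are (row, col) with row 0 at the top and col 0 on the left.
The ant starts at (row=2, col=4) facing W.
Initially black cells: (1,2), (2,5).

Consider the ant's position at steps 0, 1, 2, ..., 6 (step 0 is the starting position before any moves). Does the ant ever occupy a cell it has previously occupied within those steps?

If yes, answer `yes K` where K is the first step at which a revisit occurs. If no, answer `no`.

Step 1: on WHITE (2,4): turn R to N, flip to black, move to (1,4). |black|=3 — new cell
Step 2: on WHITE (1,4): turn R to E, flip to black, move to (1,5). |black|=4 — new cell
Step 3: on WHITE (1,5): turn R to S, flip to black, move to (2,5). |black|=5 — new cell
Step 4: on BLACK (2,5): turn L to E, flip to white, move to (2,6). |black|=4 — new cell
Step 5: on WHITE (2,6): turn R to S, flip to black, move to (3,6). |black|=5 — new cell
Step 6: on WHITE (3,6): turn R to W, flip to black, move to (3,5). |black|=6 — new cell
No revisit within 6 steps.

Answer: no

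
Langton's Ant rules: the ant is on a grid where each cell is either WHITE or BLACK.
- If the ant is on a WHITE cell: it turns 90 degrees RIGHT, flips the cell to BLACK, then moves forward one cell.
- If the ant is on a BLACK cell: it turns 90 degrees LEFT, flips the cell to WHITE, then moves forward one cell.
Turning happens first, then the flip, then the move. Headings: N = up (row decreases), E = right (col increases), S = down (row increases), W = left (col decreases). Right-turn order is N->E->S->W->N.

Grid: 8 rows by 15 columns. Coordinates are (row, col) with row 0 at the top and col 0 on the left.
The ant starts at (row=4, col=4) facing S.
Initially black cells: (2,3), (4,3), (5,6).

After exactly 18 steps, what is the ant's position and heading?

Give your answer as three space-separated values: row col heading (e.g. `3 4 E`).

Answer: 7 5 S

Derivation:
Step 1: on WHITE (4,4): turn R to W, flip to black, move to (4,3). |black|=4
Step 2: on BLACK (4,3): turn L to S, flip to white, move to (5,3). |black|=3
Step 3: on WHITE (5,3): turn R to W, flip to black, move to (5,2). |black|=4
Step 4: on WHITE (5,2): turn R to N, flip to black, move to (4,2). |black|=5
Step 5: on WHITE (4,2): turn R to E, flip to black, move to (4,3). |black|=6
Step 6: on WHITE (4,3): turn R to S, flip to black, move to (5,3). |black|=7
Step 7: on BLACK (5,3): turn L to E, flip to white, move to (5,4). |black|=6
Step 8: on WHITE (5,4): turn R to S, flip to black, move to (6,4). |black|=7
Step 9: on WHITE (6,4): turn R to W, flip to black, move to (6,3). |black|=8
Step 10: on WHITE (6,3): turn R to N, flip to black, move to (5,3). |black|=9
Step 11: on WHITE (5,3): turn R to E, flip to black, move to (5,4). |black|=10
Step 12: on BLACK (5,4): turn L to N, flip to white, move to (4,4). |black|=9
Step 13: on BLACK (4,4): turn L to W, flip to white, move to (4,3). |black|=8
Step 14: on BLACK (4,3): turn L to S, flip to white, move to (5,3). |black|=7
Step 15: on BLACK (5,3): turn L to E, flip to white, move to (5,4). |black|=6
Step 16: on WHITE (5,4): turn R to S, flip to black, move to (6,4). |black|=7
Step 17: on BLACK (6,4): turn L to E, flip to white, move to (6,5). |black|=6
Step 18: on WHITE (6,5): turn R to S, flip to black, move to (7,5). |black|=7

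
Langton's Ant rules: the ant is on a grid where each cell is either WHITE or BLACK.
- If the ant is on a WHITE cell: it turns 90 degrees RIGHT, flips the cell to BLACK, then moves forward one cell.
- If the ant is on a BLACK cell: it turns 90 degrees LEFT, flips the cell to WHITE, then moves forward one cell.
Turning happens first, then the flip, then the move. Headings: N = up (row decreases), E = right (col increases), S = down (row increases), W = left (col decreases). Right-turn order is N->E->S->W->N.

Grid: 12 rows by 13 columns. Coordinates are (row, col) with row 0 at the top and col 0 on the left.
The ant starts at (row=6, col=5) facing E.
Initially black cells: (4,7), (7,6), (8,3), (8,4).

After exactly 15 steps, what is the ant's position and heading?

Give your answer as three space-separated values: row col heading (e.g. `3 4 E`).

Step 1: on WHITE (6,5): turn R to S, flip to black, move to (7,5). |black|=5
Step 2: on WHITE (7,5): turn R to W, flip to black, move to (7,4). |black|=6
Step 3: on WHITE (7,4): turn R to N, flip to black, move to (6,4). |black|=7
Step 4: on WHITE (6,4): turn R to E, flip to black, move to (6,5). |black|=8
Step 5: on BLACK (6,5): turn L to N, flip to white, move to (5,5). |black|=7
Step 6: on WHITE (5,5): turn R to E, flip to black, move to (5,6). |black|=8
Step 7: on WHITE (5,6): turn R to S, flip to black, move to (6,6). |black|=9
Step 8: on WHITE (6,6): turn R to W, flip to black, move to (6,5). |black|=10
Step 9: on WHITE (6,5): turn R to N, flip to black, move to (5,5). |black|=11
Step 10: on BLACK (5,5): turn L to W, flip to white, move to (5,4). |black|=10
Step 11: on WHITE (5,4): turn R to N, flip to black, move to (4,4). |black|=11
Step 12: on WHITE (4,4): turn R to E, flip to black, move to (4,5). |black|=12
Step 13: on WHITE (4,5): turn R to S, flip to black, move to (5,5). |black|=13
Step 14: on WHITE (5,5): turn R to W, flip to black, move to (5,4). |black|=14
Step 15: on BLACK (5,4): turn L to S, flip to white, move to (6,4). |black|=13

Answer: 6 4 S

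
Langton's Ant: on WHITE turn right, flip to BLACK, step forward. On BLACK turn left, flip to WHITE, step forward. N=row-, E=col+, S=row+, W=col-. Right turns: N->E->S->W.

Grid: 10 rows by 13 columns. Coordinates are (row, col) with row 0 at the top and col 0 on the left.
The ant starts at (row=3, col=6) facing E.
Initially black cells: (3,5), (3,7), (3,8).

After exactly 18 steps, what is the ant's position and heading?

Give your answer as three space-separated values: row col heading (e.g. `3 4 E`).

Answer: 4 3 W

Derivation:
Step 1: on WHITE (3,6): turn R to S, flip to black, move to (4,6). |black|=4
Step 2: on WHITE (4,6): turn R to W, flip to black, move to (4,5). |black|=5
Step 3: on WHITE (4,5): turn R to N, flip to black, move to (3,5). |black|=6
Step 4: on BLACK (3,5): turn L to W, flip to white, move to (3,4). |black|=5
Step 5: on WHITE (3,4): turn R to N, flip to black, move to (2,4). |black|=6
Step 6: on WHITE (2,4): turn R to E, flip to black, move to (2,5). |black|=7
Step 7: on WHITE (2,5): turn R to S, flip to black, move to (3,5). |black|=8
Step 8: on WHITE (3,5): turn R to W, flip to black, move to (3,4). |black|=9
Step 9: on BLACK (3,4): turn L to S, flip to white, move to (4,4). |black|=8
Step 10: on WHITE (4,4): turn R to W, flip to black, move to (4,3). |black|=9
Step 11: on WHITE (4,3): turn R to N, flip to black, move to (3,3). |black|=10
Step 12: on WHITE (3,3): turn R to E, flip to black, move to (3,4). |black|=11
Step 13: on WHITE (3,4): turn R to S, flip to black, move to (4,4). |black|=12
Step 14: on BLACK (4,4): turn L to E, flip to white, move to (4,5). |black|=11
Step 15: on BLACK (4,5): turn L to N, flip to white, move to (3,5). |black|=10
Step 16: on BLACK (3,5): turn L to W, flip to white, move to (3,4). |black|=9
Step 17: on BLACK (3,4): turn L to S, flip to white, move to (4,4). |black|=8
Step 18: on WHITE (4,4): turn R to W, flip to black, move to (4,3). |black|=9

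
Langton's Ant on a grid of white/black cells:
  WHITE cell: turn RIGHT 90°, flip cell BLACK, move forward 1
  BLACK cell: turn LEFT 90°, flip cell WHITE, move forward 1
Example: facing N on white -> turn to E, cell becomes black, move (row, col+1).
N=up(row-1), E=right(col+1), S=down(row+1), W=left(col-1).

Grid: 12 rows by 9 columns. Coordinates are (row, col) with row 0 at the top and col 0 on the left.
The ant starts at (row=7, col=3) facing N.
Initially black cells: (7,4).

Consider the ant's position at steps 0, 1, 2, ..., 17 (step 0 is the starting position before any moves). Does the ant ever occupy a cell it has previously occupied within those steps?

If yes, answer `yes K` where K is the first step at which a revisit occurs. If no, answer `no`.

Step 1: on WHITE (7,3): turn R to E, flip to black, move to (7,4). |black|=2 — new cell
Step 2: on BLACK (7,4): turn L to N, flip to white, move to (6,4). |black|=1 — new cell
Step 3: on WHITE (6,4): turn R to E, flip to black, move to (6,5). |black|=2 — new cell
Step 4: on WHITE (6,5): turn R to S, flip to black, move to (7,5). |black|=3 — new cell
Step 5: on WHITE (7,5): turn R to W, flip to black, move to (7,4). |black|=4 — REVISIT

Answer: yes 5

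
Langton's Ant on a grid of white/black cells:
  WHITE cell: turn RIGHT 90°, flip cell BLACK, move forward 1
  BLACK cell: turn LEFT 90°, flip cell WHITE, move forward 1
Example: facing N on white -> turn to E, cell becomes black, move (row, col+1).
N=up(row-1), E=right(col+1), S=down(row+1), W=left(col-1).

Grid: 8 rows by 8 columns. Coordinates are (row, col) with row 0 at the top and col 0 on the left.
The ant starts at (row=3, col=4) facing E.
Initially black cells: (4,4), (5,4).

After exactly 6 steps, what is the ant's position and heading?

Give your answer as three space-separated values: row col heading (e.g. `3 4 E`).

Step 1: on WHITE (3,4): turn R to S, flip to black, move to (4,4). |black|=3
Step 2: on BLACK (4,4): turn L to E, flip to white, move to (4,5). |black|=2
Step 3: on WHITE (4,5): turn R to S, flip to black, move to (5,5). |black|=3
Step 4: on WHITE (5,5): turn R to W, flip to black, move to (5,4). |black|=4
Step 5: on BLACK (5,4): turn L to S, flip to white, move to (6,4). |black|=3
Step 6: on WHITE (6,4): turn R to W, flip to black, move to (6,3). |black|=4

Answer: 6 3 W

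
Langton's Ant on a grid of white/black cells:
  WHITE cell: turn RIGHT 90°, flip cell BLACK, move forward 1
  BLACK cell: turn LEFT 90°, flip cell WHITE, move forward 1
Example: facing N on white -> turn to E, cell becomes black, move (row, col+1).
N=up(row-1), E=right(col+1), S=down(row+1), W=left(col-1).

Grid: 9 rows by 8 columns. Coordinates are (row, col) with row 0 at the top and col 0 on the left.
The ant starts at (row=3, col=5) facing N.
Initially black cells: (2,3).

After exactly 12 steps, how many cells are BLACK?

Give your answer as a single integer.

Answer: 9

Derivation:
Step 1: on WHITE (3,5): turn R to E, flip to black, move to (3,6). |black|=2
Step 2: on WHITE (3,6): turn R to S, flip to black, move to (4,6). |black|=3
Step 3: on WHITE (4,6): turn R to W, flip to black, move to (4,5). |black|=4
Step 4: on WHITE (4,5): turn R to N, flip to black, move to (3,5). |black|=5
Step 5: on BLACK (3,5): turn L to W, flip to white, move to (3,4). |black|=4
Step 6: on WHITE (3,4): turn R to N, flip to black, move to (2,4). |black|=5
Step 7: on WHITE (2,4): turn R to E, flip to black, move to (2,5). |black|=6
Step 8: on WHITE (2,5): turn R to S, flip to black, move to (3,5). |black|=7
Step 9: on WHITE (3,5): turn R to W, flip to black, move to (3,4). |black|=8
Step 10: on BLACK (3,4): turn L to S, flip to white, move to (4,4). |black|=7
Step 11: on WHITE (4,4): turn R to W, flip to black, move to (4,3). |black|=8
Step 12: on WHITE (4,3): turn R to N, flip to black, move to (3,3). |black|=9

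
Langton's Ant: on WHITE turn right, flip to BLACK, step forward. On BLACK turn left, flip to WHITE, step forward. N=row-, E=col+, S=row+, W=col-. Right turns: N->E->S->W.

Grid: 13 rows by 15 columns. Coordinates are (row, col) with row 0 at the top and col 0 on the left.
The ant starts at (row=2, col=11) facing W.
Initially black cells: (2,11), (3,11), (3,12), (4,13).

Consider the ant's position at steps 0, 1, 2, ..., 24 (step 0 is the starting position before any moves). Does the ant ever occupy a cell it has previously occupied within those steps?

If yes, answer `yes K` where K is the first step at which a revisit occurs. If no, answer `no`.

Answer: yes 6

Derivation:
Step 1: on BLACK (2,11): turn L to S, flip to white, move to (3,11). |black|=3 — new cell
Step 2: on BLACK (3,11): turn L to E, flip to white, move to (3,12). |black|=2 — new cell
Step 3: on BLACK (3,12): turn L to N, flip to white, move to (2,12). |black|=1 — new cell
Step 4: on WHITE (2,12): turn R to E, flip to black, move to (2,13). |black|=2 — new cell
Step 5: on WHITE (2,13): turn R to S, flip to black, move to (3,13). |black|=3 — new cell
Step 6: on WHITE (3,13): turn R to W, flip to black, move to (3,12). |black|=4 — REVISIT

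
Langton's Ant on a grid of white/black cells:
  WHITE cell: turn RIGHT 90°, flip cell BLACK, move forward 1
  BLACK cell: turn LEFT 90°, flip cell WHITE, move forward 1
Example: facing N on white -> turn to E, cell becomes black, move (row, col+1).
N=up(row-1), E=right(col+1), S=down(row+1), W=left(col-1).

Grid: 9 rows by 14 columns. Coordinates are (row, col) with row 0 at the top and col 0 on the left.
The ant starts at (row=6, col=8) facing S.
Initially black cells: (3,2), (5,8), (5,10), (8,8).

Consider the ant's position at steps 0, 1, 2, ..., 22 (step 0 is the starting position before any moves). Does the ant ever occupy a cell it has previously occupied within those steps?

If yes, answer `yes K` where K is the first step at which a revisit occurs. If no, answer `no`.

Answer: yes 7

Derivation:
Step 1: on WHITE (6,8): turn R to W, flip to black, move to (6,7). |black|=5 — new cell
Step 2: on WHITE (6,7): turn R to N, flip to black, move to (5,7). |black|=6 — new cell
Step 3: on WHITE (5,7): turn R to E, flip to black, move to (5,8). |black|=7 — new cell
Step 4: on BLACK (5,8): turn L to N, flip to white, move to (4,8). |black|=6 — new cell
Step 5: on WHITE (4,8): turn R to E, flip to black, move to (4,9). |black|=7 — new cell
Step 6: on WHITE (4,9): turn R to S, flip to black, move to (5,9). |black|=8 — new cell
Step 7: on WHITE (5,9): turn R to W, flip to black, move to (5,8). |black|=9 — REVISIT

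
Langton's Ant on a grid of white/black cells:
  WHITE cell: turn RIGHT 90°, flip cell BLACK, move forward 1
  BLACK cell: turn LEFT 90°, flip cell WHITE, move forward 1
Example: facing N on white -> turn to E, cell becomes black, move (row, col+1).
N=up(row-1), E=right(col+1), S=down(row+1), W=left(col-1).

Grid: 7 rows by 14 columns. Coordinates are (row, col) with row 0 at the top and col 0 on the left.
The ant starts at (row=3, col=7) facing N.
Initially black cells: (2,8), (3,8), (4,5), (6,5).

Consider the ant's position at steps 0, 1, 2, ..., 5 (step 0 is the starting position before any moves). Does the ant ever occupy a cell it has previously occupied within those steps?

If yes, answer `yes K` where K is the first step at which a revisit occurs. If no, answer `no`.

Answer: no

Derivation:
Step 1: on WHITE (3,7): turn R to E, flip to black, move to (3,8). |black|=5 — new cell
Step 2: on BLACK (3,8): turn L to N, flip to white, move to (2,8). |black|=4 — new cell
Step 3: on BLACK (2,8): turn L to W, flip to white, move to (2,7). |black|=3 — new cell
Step 4: on WHITE (2,7): turn R to N, flip to black, move to (1,7). |black|=4 — new cell
Step 5: on WHITE (1,7): turn R to E, flip to black, move to (1,8). |black|=5 — new cell
No revisit within 5 steps.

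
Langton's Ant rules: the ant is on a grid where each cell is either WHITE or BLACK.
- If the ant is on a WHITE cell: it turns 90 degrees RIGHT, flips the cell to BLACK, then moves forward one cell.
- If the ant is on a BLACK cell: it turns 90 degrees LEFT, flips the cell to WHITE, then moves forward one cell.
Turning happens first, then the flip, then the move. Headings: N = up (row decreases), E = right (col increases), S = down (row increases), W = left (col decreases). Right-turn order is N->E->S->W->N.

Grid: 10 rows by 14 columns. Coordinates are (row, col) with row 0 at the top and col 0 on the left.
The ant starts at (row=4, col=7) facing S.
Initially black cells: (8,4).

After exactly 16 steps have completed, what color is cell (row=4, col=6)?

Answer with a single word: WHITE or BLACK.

Step 1: on WHITE (4,7): turn R to W, flip to black, move to (4,6). |black|=2
Step 2: on WHITE (4,6): turn R to N, flip to black, move to (3,6). |black|=3
Step 3: on WHITE (3,6): turn R to E, flip to black, move to (3,7). |black|=4
Step 4: on WHITE (3,7): turn R to S, flip to black, move to (4,7). |black|=5
Step 5: on BLACK (4,7): turn L to E, flip to white, move to (4,8). |black|=4
Step 6: on WHITE (4,8): turn R to S, flip to black, move to (5,8). |black|=5
Step 7: on WHITE (5,8): turn R to W, flip to black, move to (5,7). |black|=6
Step 8: on WHITE (5,7): turn R to N, flip to black, move to (4,7). |black|=7
Step 9: on WHITE (4,7): turn R to E, flip to black, move to (4,8). |black|=8
Step 10: on BLACK (4,8): turn L to N, flip to white, move to (3,8). |black|=7
Step 11: on WHITE (3,8): turn R to E, flip to black, move to (3,9). |black|=8
Step 12: on WHITE (3,9): turn R to S, flip to black, move to (4,9). |black|=9
Step 13: on WHITE (4,9): turn R to W, flip to black, move to (4,8). |black|=10
Step 14: on WHITE (4,8): turn R to N, flip to black, move to (3,8). |black|=11
Step 15: on BLACK (3,8): turn L to W, flip to white, move to (3,7). |black|=10
Step 16: on BLACK (3,7): turn L to S, flip to white, move to (4,7). |black|=9

Answer: BLACK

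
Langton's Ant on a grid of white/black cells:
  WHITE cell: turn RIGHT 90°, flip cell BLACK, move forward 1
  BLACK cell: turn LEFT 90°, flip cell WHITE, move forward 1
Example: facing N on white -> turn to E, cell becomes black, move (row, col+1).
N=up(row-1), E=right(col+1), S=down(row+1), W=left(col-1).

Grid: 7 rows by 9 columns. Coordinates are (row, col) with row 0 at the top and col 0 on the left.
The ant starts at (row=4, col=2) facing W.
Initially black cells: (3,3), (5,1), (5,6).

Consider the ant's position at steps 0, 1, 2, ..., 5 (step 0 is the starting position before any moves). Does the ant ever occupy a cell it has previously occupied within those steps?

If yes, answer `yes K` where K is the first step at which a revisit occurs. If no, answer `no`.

Answer: no

Derivation:
Step 1: on WHITE (4,2): turn R to N, flip to black, move to (3,2). |black|=4 — new cell
Step 2: on WHITE (3,2): turn R to E, flip to black, move to (3,3). |black|=5 — new cell
Step 3: on BLACK (3,3): turn L to N, flip to white, move to (2,3). |black|=4 — new cell
Step 4: on WHITE (2,3): turn R to E, flip to black, move to (2,4). |black|=5 — new cell
Step 5: on WHITE (2,4): turn R to S, flip to black, move to (3,4). |black|=6 — new cell
No revisit within 5 steps.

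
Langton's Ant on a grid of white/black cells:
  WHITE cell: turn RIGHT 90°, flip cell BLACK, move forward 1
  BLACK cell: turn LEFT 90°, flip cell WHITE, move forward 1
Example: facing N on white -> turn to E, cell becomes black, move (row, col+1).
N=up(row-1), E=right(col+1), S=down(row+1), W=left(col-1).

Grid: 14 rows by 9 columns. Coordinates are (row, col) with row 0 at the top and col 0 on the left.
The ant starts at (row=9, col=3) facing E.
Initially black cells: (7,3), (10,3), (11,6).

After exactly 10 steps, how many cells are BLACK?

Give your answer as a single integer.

Step 1: on WHITE (9,3): turn R to S, flip to black, move to (10,3). |black|=4
Step 2: on BLACK (10,3): turn L to E, flip to white, move to (10,4). |black|=3
Step 3: on WHITE (10,4): turn R to S, flip to black, move to (11,4). |black|=4
Step 4: on WHITE (11,4): turn R to W, flip to black, move to (11,3). |black|=5
Step 5: on WHITE (11,3): turn R to N, flip to black, move to (10,3). |black|=6
Step 6: on WHITE (10,3): turn R to E, flip to black, move to (10,4). |black|=7
Step 7: on BLACK (10,4): turn L to N, flip to white, move to (9,4). |black|=6
Step 8: on WHITE (9,4): turn R to E, flip to black, move to (9,5). |black|=7
Step 9: on WHITE (9,5): turn R to S, flip to black, move to (10,5). |black|=8
Step 10: on WHITE (10,5): turn R to W, flip to black, move to (10,4). |black|=9

Answer: 9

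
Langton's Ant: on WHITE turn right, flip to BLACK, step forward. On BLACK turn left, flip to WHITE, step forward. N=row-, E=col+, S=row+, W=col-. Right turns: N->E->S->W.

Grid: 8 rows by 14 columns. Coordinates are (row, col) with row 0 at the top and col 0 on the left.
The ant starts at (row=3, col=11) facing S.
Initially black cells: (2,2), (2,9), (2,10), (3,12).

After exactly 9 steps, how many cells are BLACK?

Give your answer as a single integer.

Answer: 7

Derivation:
Step 1: on WHITE (3,11): turn R to W, flip to black, move to (3,10). |black|=5
Step 2: on WHITE (3,10): turn R to N, flip to black, move to (2,10). |black|=6
Step 3: on BLACK (2,10): turn L to W, flip to white, move to (2,9). |black|=5
Step 4: on BLACK (2,9): turn L to S, flip to white, move to (3,9). |black|=4
Step 5: on WHITE (3,9): turn R to W, flip to black, move to (3,8). |black|=5
Step 6: on WHITE (3,8): turn R to N, flip to black, move to (2,8). |black|=6
Step 7: on WHITE (2,8): turn R to E, flip to black, move to (2,9). |black|=7
Step 8: on WHITE (2,9): turn R to S, flip to black, move to (3,9). |black|=8
Step 9: on BLACK (3,9): turn L to E, flip to white, move to (3,10). |black|=7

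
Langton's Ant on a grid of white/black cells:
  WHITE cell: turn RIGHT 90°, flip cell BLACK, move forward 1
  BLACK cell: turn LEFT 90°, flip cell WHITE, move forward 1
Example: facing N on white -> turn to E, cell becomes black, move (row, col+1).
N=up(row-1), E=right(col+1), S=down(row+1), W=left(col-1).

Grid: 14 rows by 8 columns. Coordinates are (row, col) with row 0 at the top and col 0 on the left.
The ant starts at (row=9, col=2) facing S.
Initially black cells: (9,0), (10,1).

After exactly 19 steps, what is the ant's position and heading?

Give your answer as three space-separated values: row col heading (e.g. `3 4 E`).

Answer: 8 4 E

Derivation:
Step 1: on WHITE (9,2): turn R to W, flip to black, move to (9,1). |black|=3
Step 2: on WHITE (9,1): turn R to N, flip to black, move to (8,1). |black|=4
Step 3: on WHITE (8,1): turn R to E, flip to black, move to (8,2). |black|=5
Step 4: on WHITE (8,2): turn R to S, flip to black, move to (9,2). |black|=6
Step 5: on BLACK (9,2): turn L to E, flip to white, move to (9,3). |black|=5
Step 6: on WHITE (9,3): turn R to S, flip to black, move to (10,3). |black|=6
Step 7: on WHITE (10,3): turn R to W, flip to black, move to (10,2). |black|=7
Step 8: on WHITE (10,2): turn R to N, flip to black, move to (9,2). |black|=8
Step 9: on WHITE (9,2): turn R to E, flip to black, move to (9,3). |black|=9
Step 10: on BLACK (9,3): turn L to N, flip to white, move to (8,3). |black|=8
Step 11: on WHITE (8,3): turn R to E, flip to black, move to (8,4). |black|=9
Step 12: on WHITE (8,4): turn R to S, flip to black, move to (9,4). |black|=10
Step 13: on WHITE (9,4): turn R to W, flip to black, move to (9,3). |black|=11
Step 14: on WHITE (9,3): turn R to N, flip to black, move to (8,3). |black|=12
Step 15: on BLACK (8,3): turn L to W, flip to white, move to (8,2). |black|=11
Step 16: on BLACK (8,2): turn L to S, flip to white, move to (9,2). |black|=10
Step 17: on BLACK (9,2): turn L to E, flip to white, move to (9,3). |black|=9
Step 18: on BLACK (9,3): turn L to N, flip to white, move to (8,3). |black|=8
Step 19: on WHITE (8,3): turn R to E, flip to black, move to (8,4). |black|=9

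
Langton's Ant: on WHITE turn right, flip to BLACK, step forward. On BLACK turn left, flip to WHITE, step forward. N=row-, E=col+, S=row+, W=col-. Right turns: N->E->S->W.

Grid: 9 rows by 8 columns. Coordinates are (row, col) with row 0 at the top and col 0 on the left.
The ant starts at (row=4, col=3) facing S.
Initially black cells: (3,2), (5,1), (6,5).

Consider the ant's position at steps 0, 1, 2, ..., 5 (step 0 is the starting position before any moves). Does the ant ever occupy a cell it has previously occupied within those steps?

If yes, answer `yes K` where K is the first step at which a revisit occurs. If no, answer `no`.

Step 1: on WHITE (4,3): turn R to W, flip to black, move to (4,2). |black|=4 — new cell
Step 2: on WHITE (4,2): turn R to N, flip to black, move to (3,2). |black|=5 — new cell
Step 3: on BLACK (3,2): turn L to W, flip to white, move to (3,1). |black|=4 — new cell
Step 4: on WHITE (3,1): turn R to N, flip to black, move to (2,1). |black|=5 — new cell
Step 5: on WHITE (2,1): turn R to E, flip to black, move to (2,2). |black|=6 — new cell
No revisit within 5 steps.

Answer: no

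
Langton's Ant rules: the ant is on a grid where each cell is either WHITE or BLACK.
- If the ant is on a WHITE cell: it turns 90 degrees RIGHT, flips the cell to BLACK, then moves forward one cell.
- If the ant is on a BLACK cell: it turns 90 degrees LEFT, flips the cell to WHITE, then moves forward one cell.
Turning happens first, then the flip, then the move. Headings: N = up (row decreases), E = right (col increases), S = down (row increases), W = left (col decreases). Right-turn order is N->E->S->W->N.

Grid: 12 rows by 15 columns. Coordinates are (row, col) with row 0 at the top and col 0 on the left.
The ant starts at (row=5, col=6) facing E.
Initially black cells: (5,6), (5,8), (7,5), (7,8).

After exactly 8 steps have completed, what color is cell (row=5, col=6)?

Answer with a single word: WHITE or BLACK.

Step 1: on BLACK (5,6): turn L to N, flip to white, move to (4,6). |black|=3
Step 2: on WHITE (4,6): turn R to E, flip to black, move to (4,7). |black|=4
Step 3: on WHITE (4,7): turn R to S, flip to black, move to (5,7). |black|=5
Step 4: on WHITE (5,7): turn R to W, flip to black, move to (5,6). |black|=6
Step 5: on WHITE (5,6): turn R to N, flip to black, move to (4,6). |black|=7
Step 6: on BLACK (4,6): turn L to W, flip to white, move to (4,5). |black|=6
Step 7: on WHITE (4,5): turn R to N, flip to black, move to (3,5). |black|=7
Step 8: on WHITE (3,5): turn R to E, flip to black, move to (3,6). |black|=8

Answer: BLACK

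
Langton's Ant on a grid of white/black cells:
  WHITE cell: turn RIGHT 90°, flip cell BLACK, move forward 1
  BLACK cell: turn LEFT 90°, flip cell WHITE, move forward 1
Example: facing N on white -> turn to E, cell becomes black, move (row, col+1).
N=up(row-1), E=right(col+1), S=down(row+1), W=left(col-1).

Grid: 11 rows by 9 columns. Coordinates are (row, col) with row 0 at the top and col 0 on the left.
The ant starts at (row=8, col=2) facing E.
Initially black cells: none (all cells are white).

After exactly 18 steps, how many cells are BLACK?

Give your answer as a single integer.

Step 1: on WHITE (8,2): turn R to S, flip to black, move to (9,2). |black|=1
Step 2: on WHITE (9,2): turn R to W, flip to black, move to (9,1). |black|=2
Step 3: on WHITE (9,1): turn R to N, flip to black, move to (8,1). |black|=3
Step 4: on WHITE (8,1): turn R to E, flip to black, move to (8,2). |black|=4
Step 5: on BLACK (8,2): turn L to N, flip to white, move to (7,2). |black|=3
Step 6: on WHITE (7,2): turn R to E, flip to black, move to (7,3). |black|=4
Step 7: on WHITE (7,3): turn R to S, flip to black, move to (8,3). |black|=5
Step 8: on WHITE (8,3): turn R to W, flip to black, move to (8,2). |black|=6
Step 9: on WHITE (8,2): turn R to N, flip to black, move to (7,2). |black|=7
Step 10: on BLACK (7,2): turn L to W, flip to white, move to (7,1). |black|=6
Step 11: on WHITE (7,1): turn R to N, flip to black, move to (6,1). |black|=7
Step 12: on WHITE (6,1): turn R to E, flip to black, move to (6,2). |black|=8
Step 13: on WHITE (6,2): turn R to S, flip to black, move to (7,2). |black|=9
Step 14: on WHITE (7,2): turn R to W, flip to black, move to (7,1). |black|=10
Step 15: on BLACK (7,1): turn L to S, flip to white, move to (8,1). |black|=9
Step 16: on BLACK (8,1): turn L to E, flip to white, move to (8,2). |black|=8
Step 17: on BLACK (8,2): turn L to N, flip to white, move to (7,2). |black|=7
Step 18: on BLACK (7,2): turn L to W, flip to white, move to (7,1). |black|=6

Answer: 6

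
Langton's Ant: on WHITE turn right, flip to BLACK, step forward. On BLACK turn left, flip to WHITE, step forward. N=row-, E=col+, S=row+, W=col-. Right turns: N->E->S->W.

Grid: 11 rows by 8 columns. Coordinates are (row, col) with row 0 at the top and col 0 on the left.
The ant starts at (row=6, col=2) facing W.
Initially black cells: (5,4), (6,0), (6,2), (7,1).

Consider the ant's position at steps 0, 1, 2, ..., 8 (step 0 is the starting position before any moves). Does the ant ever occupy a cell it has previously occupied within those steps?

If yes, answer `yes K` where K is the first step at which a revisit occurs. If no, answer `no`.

Step 1: on BLACK (6,2): turn L to S, flip to white, move to (7,2). |black|=3 — new cell
Step 2: on WHITE (7,2): turn R to W, flip to black, move to (7,1). |black|=4 — new cell
Step 3: on BLACK (7,1): turn L to S, flip to white, move to (8,1). |black|=3 — new cell
Step 4: on WHITE (8,1): turn R to W, flip to black, move to (8,0). |black|=4 — new cell
Step 5: on WHITE (8,0): turn R to N, flip to black, move to (7,0). |black|=5 — new cell
Step 6: on WHITE (7,0): turn R to E, flip to black, move to (7,1). |black|=6 — REVISIT

Answer: yes 6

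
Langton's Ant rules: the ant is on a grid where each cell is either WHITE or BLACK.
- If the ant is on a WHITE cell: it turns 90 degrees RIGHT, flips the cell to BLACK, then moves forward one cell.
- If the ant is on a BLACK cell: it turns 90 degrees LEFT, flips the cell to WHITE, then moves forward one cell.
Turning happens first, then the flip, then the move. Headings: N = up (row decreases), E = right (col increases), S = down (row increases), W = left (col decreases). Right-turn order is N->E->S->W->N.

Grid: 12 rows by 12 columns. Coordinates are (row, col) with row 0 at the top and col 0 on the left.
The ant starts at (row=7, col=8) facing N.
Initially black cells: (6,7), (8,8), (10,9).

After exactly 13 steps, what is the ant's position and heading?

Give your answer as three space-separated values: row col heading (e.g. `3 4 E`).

Step 1: on WHITE (7,8): turn R to E, flip to black, move to (7,9). |black|=4
Step 2: on WHITE (7,9): turn R to S, flip to black, move to (8,9). |black|=5
Step 3: on WHITE (8,9): turn R to W, flip to black, move to (8,8). |black|=6
Step 4: on BLACK (8,8): turn L to S, flip to white, move to (9,8). |black|=5
Step 5: on WHITE (9,8): turn R to W, flip to black, move to (9,7). |black|=6
Step 6: on WHITE (9,7): turn R to N, flip to black, move to (8,7). |black|=7
Step 7: on WHITE (8,7): turn R to E, flip to black, move to (8,8). |black|=8
Step 8: on WHITE (8,8): turn R to S, flip to black, move to (9,8). |black|=9
Step 9: on BLACK (9,8): turn L to E, flip to white, move to (9,9). |black|=8
Step 10: on WHITE (9,9): turn R to S, flip to black, move to (10,9). |black|=9
Step 11: on BLACK (10,9): turn L to E, flip to white, move to (10,10). |black|=8
Step 12: on WHITE (10,10): turn R to S, flip to black, move to (11,10). |black|=9
Step 13: on WHITE (11,10): turn R to W, flip to black, move to (11,9). |black|=10

Answer: 11 9 W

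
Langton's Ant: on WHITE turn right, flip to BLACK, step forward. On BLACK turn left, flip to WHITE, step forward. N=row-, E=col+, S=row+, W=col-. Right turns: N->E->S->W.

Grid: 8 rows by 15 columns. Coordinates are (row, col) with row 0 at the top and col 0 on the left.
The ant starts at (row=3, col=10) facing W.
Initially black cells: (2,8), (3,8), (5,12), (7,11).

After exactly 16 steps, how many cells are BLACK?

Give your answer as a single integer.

Answer: 12

Derivation:
Step 1: on WHITE (3,10): turn R to N, flip to black, move to (2,10). |black|=5
Step 2: on WHITE (2,10): turn R to E, flip to black, move to (2,11). |black|=6
Step 3: on WHITE (2,11): turn R to S, flip to black, move to (3,11). |black|=7
Step 4: on WHITE (3,11): turn R to W, flip to black, move to (3,10). |black|=8
Step 5: on BLACK (3,10): turn L to S, flip to white, move to (4,10). |black|=7
Step 6: on WHITE (4,10): turn R to W, flip to black, move to (4,9). |black|=8
Step 7: on WHITE (4,9): turn R to N, flip to black, move to (3,9). |black|=9
Step 8: on WHITE (3,9): turn R to E, flip to black, move to (3,10). |black|=10
Step 9: on WHITE (3,10): turn R to S, flip to black, move to (4,10). |black|=11
Step 10: on BLACK (4,10): turn L to E, flip to white, move to (4,11). |black|=10
Step 11: on WHITE (4,11): turn R to S, flip to black, move to (5,11). |black|=11
Step 12: on WHITE (5,11): turn R to W, flip to black, move to (5,10). |black|=12
Step 13: on WHITE (5,10): turn R to N, flip to black, move to (4,10). |black|=13
Step 14: on WHITE (4,10): turn R to E, flip to black, move to (4,11). |black|=14
Step 15: on BLACK (4,11): turn L to N, flip to white, move to (3,11). |black|=13
Step 16: on BLACK (3,11): turn L to W, flip to white, move to (3,10). |black|=12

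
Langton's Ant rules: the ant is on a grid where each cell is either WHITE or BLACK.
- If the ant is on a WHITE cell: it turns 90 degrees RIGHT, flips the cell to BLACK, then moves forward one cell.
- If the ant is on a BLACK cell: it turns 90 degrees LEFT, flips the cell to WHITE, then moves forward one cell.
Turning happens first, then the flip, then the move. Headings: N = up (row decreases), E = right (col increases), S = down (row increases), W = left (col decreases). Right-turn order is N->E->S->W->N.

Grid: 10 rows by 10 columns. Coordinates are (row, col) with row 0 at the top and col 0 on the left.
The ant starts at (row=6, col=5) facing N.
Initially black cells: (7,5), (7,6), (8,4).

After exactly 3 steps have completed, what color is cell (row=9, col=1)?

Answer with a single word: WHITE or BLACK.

Step 1: on WHITE (6,5): turn R to E, flip to black, move to (6,6). |black|=4
Step 2: on WHITE (6,6): turn R to S, flip to black, move to (7,6). |black|=5
Step 3: on BLACK (7,6): turn L to E, flip to white, move to (7,7). |black|=4

Answer: WHITE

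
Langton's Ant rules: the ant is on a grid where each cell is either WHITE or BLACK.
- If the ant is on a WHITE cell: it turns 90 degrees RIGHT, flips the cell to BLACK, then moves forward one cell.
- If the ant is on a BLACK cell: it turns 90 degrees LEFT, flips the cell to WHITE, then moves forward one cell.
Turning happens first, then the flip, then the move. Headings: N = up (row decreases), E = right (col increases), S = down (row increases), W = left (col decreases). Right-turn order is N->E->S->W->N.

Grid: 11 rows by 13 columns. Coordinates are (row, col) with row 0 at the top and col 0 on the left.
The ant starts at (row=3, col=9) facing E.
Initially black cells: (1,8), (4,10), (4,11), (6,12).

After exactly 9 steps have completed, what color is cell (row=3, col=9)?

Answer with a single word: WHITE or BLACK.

Answer: BLACK

Derivation:
Step 1: on WHITE (3,9): turn R to S, flip to black, move to (4,9). |black|=5
Step 2: on WHITE (4,9): turn R to W, flip to black, move to (4,8). |black|=6
Step 3: on WHITE (4,8): turn R to N, flip to black, move to (3,8). |black|=7
Step 4: on WHITE (3,8): turn R to E, flip to black, move to (3,9). |black|=8
Step 5: on BLACK (3,9): turn L to N, flip to white, move to (2,9). |black|=7
Step 6: on WHITE (2,9): turn R to E, flip to black, move to (2,10). |black|=8
Step 7: on WHITE (2,10): turn R to S, flip to black, move to (3,10). |black|=9
Step 8: on WHITE (3,10): turn R to W, flip to black, move to (3,9). |black|=10
Step 9: on WHITE (3,9): turn R to N, flip to black, move to (2,9). |black|=11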